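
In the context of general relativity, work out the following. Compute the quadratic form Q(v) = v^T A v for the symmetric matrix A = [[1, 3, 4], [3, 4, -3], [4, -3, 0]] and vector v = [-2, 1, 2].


First compute Av:
(Av)_1 = 1*-2 + 3*1 + 4*2 = 9
(Av)_2 = 3*-2 + 4*1 + -3*2 = -8
(Av)_3 = 4*-2 + -3*1 + 0*2 = -11
Av = [9, -8, -11]
Then v^T (Av) = -2*9 + 1*-8 + 2*-11
= -18 + -8 + -22 = -48

-48


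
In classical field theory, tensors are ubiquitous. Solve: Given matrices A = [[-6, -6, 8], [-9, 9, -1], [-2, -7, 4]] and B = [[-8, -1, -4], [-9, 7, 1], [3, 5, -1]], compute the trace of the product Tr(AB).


Tr(AB) = sum_i (AB)_{ii} where (AB)_{ii} = sum_k A_{ik} B_{ki}.
(AB)_{11} = -6*-8 + -6*-9 + 8*3 = 126
(AB)_{22} = -9*-1 + 9*7 + -1*5 = 67
(AB)_{33} = -2*-4 + -7*1 + 4*-1 = -3
Tr(AB) = 126 + 67 + -3 = 190

190


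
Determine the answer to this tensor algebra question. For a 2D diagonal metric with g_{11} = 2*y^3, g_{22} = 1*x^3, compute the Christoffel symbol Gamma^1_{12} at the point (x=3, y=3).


For a diagonal metric, Gamma^k_{ij} = (1/2) g^{kk} (dg_{ik}/dx_j + dg_{jk}/dx_i - dg_{ij}/dx_k).
The metric is diagonal, so g_{ab} = 0 for a != b.
At the given point: g_{11} = 54, g_{22} = 27
g^{11} = 1/54
dg_{11}/dx_2 = dg_{11}/dx_2 = 54
dg_{21}/dx_1 = 0 (off-diagonal)
dg_{12}/dx_1 = 0 (off-diagonal)
Numerator = 54 + 0 - 0 = 54
Gamma^1_{12} = 54 / (2 * 54) = 1/2

1/2


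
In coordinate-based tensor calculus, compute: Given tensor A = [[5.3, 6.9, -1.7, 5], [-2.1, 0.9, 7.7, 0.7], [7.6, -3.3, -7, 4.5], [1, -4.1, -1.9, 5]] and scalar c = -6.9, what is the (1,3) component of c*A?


Scalar multiplication: (cA)_{ij} = c * A_{ij}.
c = -6.9
A_{13} = -1.7
(cA)_{13} = -6.9 * -1.7 = 11.73

11.73


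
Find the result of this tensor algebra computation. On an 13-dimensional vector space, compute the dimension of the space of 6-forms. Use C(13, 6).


The dimension of the space of p-forms on an n-dimensional space is C(n, p).
n = 13, p = 6
C(13, 6) = 13! / (6! * 7!) = 1716

1716


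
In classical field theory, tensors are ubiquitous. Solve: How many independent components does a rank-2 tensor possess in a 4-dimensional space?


The number of components of a rank-r tensor in d dimensions is d^r.
Here d = 4 and r = 2.
4^2 = 16

16


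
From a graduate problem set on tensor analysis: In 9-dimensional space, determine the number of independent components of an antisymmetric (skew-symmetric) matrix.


An antisymmetric rank-2 tensor satisfies A_{ij} = -A_{ji}, so diagonal entries are zero.
The independent components are the upper-triangular entries: C(n, 2) = n(n-1)/2.
n = 9
C(9, 2) = 9 * 8 / 2 = 72 / 2 = 36

36


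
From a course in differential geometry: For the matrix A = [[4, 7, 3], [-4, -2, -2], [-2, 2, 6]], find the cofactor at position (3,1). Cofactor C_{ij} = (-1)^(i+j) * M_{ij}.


To find cofactor C_{31}, delete row 3 and column 1.
The resulting 2x2 submatrix is: [[7, 3], [-2, -2]]
Minor M_{31} = 7*-2 - 3*-2
  = -14 - -6 = -8
Sign = (-1)^(3+1) = (-1)^4 = 1
Cofactor C_{31} = 1 * -8 = -8

-8


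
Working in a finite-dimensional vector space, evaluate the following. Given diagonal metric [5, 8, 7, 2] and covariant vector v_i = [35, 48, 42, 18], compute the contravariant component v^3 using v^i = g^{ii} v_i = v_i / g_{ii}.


To raise an index with a diagonal metric: v^i = v_i / g_{ii}.
For index 3: v_3 = 42, g_{33} = 7
v^3 = 42 / 7 = 6

6


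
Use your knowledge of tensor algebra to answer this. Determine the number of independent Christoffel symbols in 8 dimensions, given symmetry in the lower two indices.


Christoffel symbols Gamma^k_{ij} are symmetric in i,j, so there are d * d(d+1)/2 independent symbols.
d = 8
d(d+1)/2 = 8 * 9 / 2 = 36
Total = 8 * 36 = 288

288


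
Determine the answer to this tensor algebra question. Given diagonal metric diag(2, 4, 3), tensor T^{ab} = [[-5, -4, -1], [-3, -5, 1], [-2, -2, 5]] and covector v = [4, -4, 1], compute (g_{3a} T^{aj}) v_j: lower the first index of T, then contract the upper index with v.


Step 1: lower the first index. For a diagonal metric, g_{ia} T^{aj} = g_{ii} T^{ij} (no sum on i).
g_{33} = 3
S_3{}^1 = 3 * T^{31} = 3 * -2 = -6
S_3{}^2 = 3 * T^{32} = 3 * -2 = -6
S_3{}^3 = 3 * T^{33} = 3 * 5 = 15
Step 2: contract S_3{}^j with v_j.
S_3{}^1 * v_1 = -6 * 4 = -24
S_3{}^2 * v_2 = -6 * -4 = 24
S_3{}^3 * v_3 = 15 * 1 = 15
Result = -24 + 24 + 15 = 15

15


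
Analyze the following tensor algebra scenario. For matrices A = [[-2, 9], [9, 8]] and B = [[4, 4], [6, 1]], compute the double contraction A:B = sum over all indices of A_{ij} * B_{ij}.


A:B = sum over all i,j of A_{ij} * B_{ij}.
Row 1: -2*4=-8, 9*4=36 => row sum = 28
Row 2: 9*6=54, 8*1=8 => row sum = 62
Total = 28 + 62 = 90

90


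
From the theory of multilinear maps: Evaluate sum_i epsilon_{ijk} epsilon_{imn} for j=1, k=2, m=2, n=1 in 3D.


Using the identity: epsilon_{ijk} epsilon_{imn} = delta_{jm} delta_{kn} - delta_{jn} delta_{km}.
delta_{12} = 0
delta_{21} = 0
delta_{11} = 1
delta_{22} = 1
Result = 0 * 0 - 1 * 1 = 0 - 1 = -1

-1


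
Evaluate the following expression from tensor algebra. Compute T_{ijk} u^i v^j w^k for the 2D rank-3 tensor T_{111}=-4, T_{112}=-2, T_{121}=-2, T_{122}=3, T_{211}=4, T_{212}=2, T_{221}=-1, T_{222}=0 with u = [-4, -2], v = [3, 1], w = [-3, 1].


S = sum over i,j,k of T_{ijk} u_i v_j w_k. Expanding all 8 terms:
T_{111}*u_1*v_1*w_1 = -4*-4*3*-3 = -144  (running total: -144)
T_{112}*u_1*v_1*w_2 = -2*-4*3*1 = 24  (running total: -120)
T_{121}*u_1*v_2*w_1 = -2*-4*1*-3 = -24  (running total: -144)
T_{122}*u_1*v_2*w_2 = 3*-4*1*1 = -12  (running total: -156)
T_{211}*u_2*v_1*w_1 = 4*-2*3*-3 = 72  (running total: -84)
T_{212}*u_2*v_1*w_2 = 2*-2*3*1 = -12  (running total: -96)
T_{221}*u_2*v_2*w_1 = -1*-2*1*-3 = -6  (running total: -102)
T_{222}*u_2*v_2*w_2 = 0*-2*1*1 = 0  (running total: -102)
S = -102

-102


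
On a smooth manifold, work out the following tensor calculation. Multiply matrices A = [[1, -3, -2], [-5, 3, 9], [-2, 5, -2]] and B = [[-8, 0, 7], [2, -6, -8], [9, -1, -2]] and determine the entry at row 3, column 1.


(AB)_{ij} = sum_k A_{ik} B_{kj}.
For i=3, j=1:
A_{31} * B_{11} = -2 * -8 = 16
A_{32} * B_{21} = 5 * 2 = 10
A_{33} * B_{31} = -2 * 9 = -18
Sum = 16 + 10 + -18 = 8

8


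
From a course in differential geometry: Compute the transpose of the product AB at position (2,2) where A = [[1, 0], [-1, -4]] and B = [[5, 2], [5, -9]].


(AB)^T_{ij} = (AB)_{ji} = sum_k A_{jk} B_{ki}.
For i=2, j=2 we need (AB)_{22}:
A_{21} * B_{12} = -1 * 2 = -2
A_{22} * B_{22} = -4 * -9 = 36
Sum = -2 + 36 = 34

34


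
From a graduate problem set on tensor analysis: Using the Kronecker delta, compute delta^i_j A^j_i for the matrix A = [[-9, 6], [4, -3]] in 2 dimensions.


The contraction (trace) of a rank-2 tensor is the sum of its diagonal elements.
Diagonal entries: A[1,1] = -9, A[2,2] = -3
Tr(A) = -9 + -3 = -12

-12


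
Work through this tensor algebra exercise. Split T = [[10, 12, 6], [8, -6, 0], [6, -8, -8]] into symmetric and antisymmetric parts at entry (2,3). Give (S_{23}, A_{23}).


T_{23} = 0
T_{32} = -8
S_{23} = (0 + -8)/2 = -8/2 = -4
A_{23} = (0 - -8)/2 = 8/2 = 4
Check: S + A = -4 + 4 = 0 = T_{23}.

(-4, 4)


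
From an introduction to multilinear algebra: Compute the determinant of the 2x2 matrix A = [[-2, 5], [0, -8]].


For a 2x2 matrix [[a, b], [c, d]], det = a*d - b*c.
a = -2, b = 5, c = 0, d = -8
a*d = -2 * -8 = 16
b*c = 5 * 0 = 0
det = 16 - 0 = 16

16


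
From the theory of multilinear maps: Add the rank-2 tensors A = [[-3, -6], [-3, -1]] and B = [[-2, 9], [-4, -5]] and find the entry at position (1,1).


Tensor addition is component-wise: (A + B)_{ij} = A_{ij} + B_{ij}.
A_{11} = -3
B_{11} = -2
(A + B)_{11} = -3 + -2 = -5

-5


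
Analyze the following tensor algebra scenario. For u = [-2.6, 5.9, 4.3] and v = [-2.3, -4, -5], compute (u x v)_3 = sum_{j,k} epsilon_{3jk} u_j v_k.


(u x v)_3 = sum_{j,k} epsilon_{3jk} u_j v_k. Only permutations of (1,2,3) contribute; the two non-zero terms are:
eps_{312} u_1 v_2 = 1 * -2.6 * -4 = 10.4
eps_{321} u_2 v_1 = -1 * 5.9 * -2.3 = 13.57
(u x v)_3 = 23.97

23.97


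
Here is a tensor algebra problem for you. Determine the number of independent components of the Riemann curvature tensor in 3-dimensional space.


The Riemann tensor in d dimensions has d^2(d^2 - 1)/12 independent components.
d = 3, so d^2 = 9
d^2 - 1 = 8
d^2(d^2 - 1) = 9 * 8 = 72
Divide by 12: 72 / 12 = 6

6


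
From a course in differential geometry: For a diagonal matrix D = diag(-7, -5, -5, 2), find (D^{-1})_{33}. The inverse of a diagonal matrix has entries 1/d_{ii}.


For a diagonal matrix, the inverse has entries (D^{-1})_{ii} = 1/d_{ii}.
The diagonal entries are: d_{11} = -7, d_{22} = -5, d_{33} = -5, d_{44} = 2
We need (D^{-1})_{33} = 1/d_{33} = 1/-5 = -1/5

-1/5


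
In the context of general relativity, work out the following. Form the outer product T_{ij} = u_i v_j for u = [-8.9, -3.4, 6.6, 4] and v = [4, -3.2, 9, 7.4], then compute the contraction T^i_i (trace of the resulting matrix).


The outer product gives T_{ij} = u_i v_j.
The trace (contraction) is Tr(T) = sum_i T_{ii} = sum_i u_i v_i.
Diagonal entries:
T_{11} = u_1 * v_1 = -8.9 * 4 = -35.6
T_{22} = u_2 * v_2 = -3.4 * -3.2 = 10.88
T_{33} = u_3 * v_3 = 6.6 * 9 = 59.4
T_{44} = u_4 * v_4 = 4 * 7.4 = 29.6
Tr(T) = -35.6 + 10.88 + 59.4 + 29.6 = 64.28

64.28


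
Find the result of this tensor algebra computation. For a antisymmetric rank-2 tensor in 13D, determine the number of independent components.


A antisymmetric rank-2 tensor in d dimensions has d(d-1)/2 independent components.
d = 13
d(d-1)/2 = 13 * 12 / 2 = 156 / 2 = 78

78


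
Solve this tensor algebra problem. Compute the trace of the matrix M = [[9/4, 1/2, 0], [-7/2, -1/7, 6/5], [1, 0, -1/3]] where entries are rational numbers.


The trace is the sum of diagonal entries.
Diagonal: M[1,1] = 9/4, M[2,2] = -1/7, M[3,3] = -1/3
Tr(M) = 9/4 + -1/7 + -1/3
Computing step by step:
After adding M[1,1]: 9/4
After adding M[2,2]: 59/28
After adding M[3,3]: 149/84
Tr(M) = 149/84

149/84


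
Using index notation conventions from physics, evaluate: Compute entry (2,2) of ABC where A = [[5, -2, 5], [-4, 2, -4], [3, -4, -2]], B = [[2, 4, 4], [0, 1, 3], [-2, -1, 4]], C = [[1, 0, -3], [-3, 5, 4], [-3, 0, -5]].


(ABC)_{22} = sum_m (AB)_{2m} C_{m2}. First compute row 2 of AB.
(AB)_{21} = -4*2 + 2*0 + -4*-2 = 0
(AB)_{22} = -4*4 + 2*1 + -4*-1 = -10
(AB)_{23} = -4*4 + 2*3 + -4*4 = -26
Now contract with column 2 of C:
(AB)_{21} * C_{12} = 0 * 0 = 0
(AB)_{22} * C_{22} = -10 * 5 = -50
(AB)_{23} * C_{32} = -26 * 0 = 0
(ABC)_{22} = 0 + -50 + 0 = -50

-50


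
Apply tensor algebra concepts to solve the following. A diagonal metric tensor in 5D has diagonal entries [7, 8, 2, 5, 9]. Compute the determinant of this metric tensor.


For a diagonal metric, the determinant is the product of diagonal entries.
Diagonal entries: 7, 8, 2, 5, 9
det(g) = 7 * 8 * 2 * 5 * 9 = 5040

5040


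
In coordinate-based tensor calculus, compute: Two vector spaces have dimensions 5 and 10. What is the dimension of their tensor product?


The dimension of a tensor product is the product of dimensions.
dim(V) = 5, dim(W) = 10
dim(V (x) W) = 5 * 10 = 50

50


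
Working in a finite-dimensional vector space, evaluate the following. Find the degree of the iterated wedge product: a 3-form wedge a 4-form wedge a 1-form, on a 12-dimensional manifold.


The degree of a wedge product is the sum of the degrees of the individual forms.
Degrees: 3, 4, 1
Total degree = 3 + 4 + 1 = 8

8


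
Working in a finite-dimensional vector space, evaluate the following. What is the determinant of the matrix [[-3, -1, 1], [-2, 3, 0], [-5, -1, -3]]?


Expanding along the first row, det(A) = a11*M_11 - a12*M_12 + a13*M_13, where M_1j is the (1,j) minor.
Minor M_11 = 3*-3 - 0*-1 = -9
Minor M_12 = -2*-3 - 0*-5 = 6
Minor M_13 = -2*-1 - 3*-5 = 17
det = -3*(-9) - -1*(6) + 1*(17)
    = 27 - -6 + 17
    = 50

50


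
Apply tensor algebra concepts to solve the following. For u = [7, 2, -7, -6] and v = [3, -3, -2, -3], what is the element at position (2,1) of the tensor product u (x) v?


The outer product entry T_{ij} = u_i * v_j.
We need i=2, j=1.
u_2 = 2, v_1 = 3
T_{2,1} = 2 * 3 = 6

6


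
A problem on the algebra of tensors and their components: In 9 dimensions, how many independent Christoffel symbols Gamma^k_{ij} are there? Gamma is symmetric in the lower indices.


Christoffel symbols Gamma^k_{ij} are symmetric in i,j, so there are d * d(d+1)/2 independent symbols.
d = 9
d(d+1)/2 = 9 * 10 / 2 = 45
Total = 9 * 45 = 405

405


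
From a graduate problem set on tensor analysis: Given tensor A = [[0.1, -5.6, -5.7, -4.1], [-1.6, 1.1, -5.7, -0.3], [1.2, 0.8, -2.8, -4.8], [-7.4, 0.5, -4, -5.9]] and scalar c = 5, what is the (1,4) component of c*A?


Scalar multiplication: (cA)_{ij} = c * A_{ij}.
c = 5
A_{14} = -4.1
(cA)_{14} = 5 * -4.1 = -20.5

-20.5


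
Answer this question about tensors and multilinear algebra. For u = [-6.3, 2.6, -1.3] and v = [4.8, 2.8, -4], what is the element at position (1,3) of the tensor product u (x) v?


The outer product entry T_{ij} = u_i * v_j.
We need i=1, j=3.
u_1 = -6.3, v_3 = -4
T_{1,3} = -6.3 * -4 = 25.2

25.2


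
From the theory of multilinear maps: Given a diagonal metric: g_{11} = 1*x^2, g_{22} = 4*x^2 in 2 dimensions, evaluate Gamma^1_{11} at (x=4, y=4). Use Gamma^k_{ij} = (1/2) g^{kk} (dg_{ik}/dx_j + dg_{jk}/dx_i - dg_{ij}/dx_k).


For a diagonal metric, Gamma^k_{ij} = (1/2) g^{kk} (dg_{ik}/dx_j + dg_{jk}/dx_i - dg_{ij}/dx_k).
The metric is diagonal, so g_{ab} = 0 for a != b.
At the given point: g_{11} = 16, g_{22} = 64
g^{11} = 1/16
dg_{11}/dx_1 = dg_{11}/dx_1 = 8
dg_{11}/dx_1 = dg_{11}/dx_1 = 8
dg_{11}/dx_1 = dg_{11}/dx_1 = 8
Numerator = 8 + 8 - 8 = 8
Gamma^1_{11} = 8 / (2 * 16) = 1/4

1/4


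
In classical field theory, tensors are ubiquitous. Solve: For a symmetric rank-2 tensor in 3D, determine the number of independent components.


A symmetric rank-2 tensor in d dimensions has d(d+1)/2 independent components.
d = 3
d(d+1)/2 = 3 * 4 / 2 = 12 / 2 = 6

6


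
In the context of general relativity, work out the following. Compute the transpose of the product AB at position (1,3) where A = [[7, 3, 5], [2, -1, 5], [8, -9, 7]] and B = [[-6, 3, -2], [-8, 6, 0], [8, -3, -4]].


(AB)^T_{ij} = (AB)_{ji} = sum_k A_{jk} B_{ki}.
For i=1, j=3 we need (AB)_{31}:
A_{31} * B_{11} = 8 * -6 = -48
A_{32} * B_{21} = -9 * -8 = 72
A_{33} * B_{31} = 7 * 8 = 56
Sum = -48 + 72 + 56 = 80

80


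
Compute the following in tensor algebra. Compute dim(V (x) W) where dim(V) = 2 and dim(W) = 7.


The dimension of a tensor product is the product of dimensions.
dim(V) = 2, dim(W) = 7
dim(V (x) W) = 2 * 7 = 14

14


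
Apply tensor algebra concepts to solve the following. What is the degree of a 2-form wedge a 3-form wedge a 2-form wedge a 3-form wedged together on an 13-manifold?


The degree of a wedge product is the sum of the degrees of the individual forms.
Degrees: 2, 3, 2, 3
Total degree = 2 + 3 + 2 + 3 = 10

10


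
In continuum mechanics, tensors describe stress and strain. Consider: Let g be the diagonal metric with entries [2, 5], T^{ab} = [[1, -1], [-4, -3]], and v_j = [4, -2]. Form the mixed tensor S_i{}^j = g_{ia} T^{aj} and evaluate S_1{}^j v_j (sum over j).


Step 1: lower the first index. For a diagonal metric, g_{ia} T^{aj} = g_{ii} T^{ij} (no sum on i).
g_{11} = 2
S_1{}^1 = 2 * T^{11} = 2 * 1 = 2
S_1{}^2 = 2 * T^{12} = 2 * -1 = -2
Step 2: contract S_1{}^j with v_j.
S_1{}^1 * v_1 = 2 * 4 = 8
S_1{}^2 * v_2 = -2 * -2 = 4
Result = 8 + 4 = 12

12


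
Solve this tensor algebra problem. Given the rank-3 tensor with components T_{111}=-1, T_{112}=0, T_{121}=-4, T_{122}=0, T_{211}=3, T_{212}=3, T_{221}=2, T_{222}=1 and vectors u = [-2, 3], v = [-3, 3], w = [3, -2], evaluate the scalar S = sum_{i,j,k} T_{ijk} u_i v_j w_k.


S = sum over i,j,k of T_{ijk} u_i v_j w_k. Expanding all 8 terms:
T_{111}*u_1*v_1*w_1 = -1*-2*-3*3 = -18  (running total: -18)
T_{112}*u_1*v_1*w_2 = 0*-2*-3*-2 = 0  (running total: -18)
T_{121}*u_1*v_2*w_1 = -4*-2*3*3 = 72  (running total: 54)
T_{122}*u_1*v_2*w_2 = 0*-2*3*-2 = 0  (running total: 54)
T_{211}*u_2*v_1*w_1 = 3*3*-3*3 = -81  (running total: -27)
T_{212}*u_2*v_1*w_2 = 3*3*-3*-2 = 54  (running total: 27)
T_{221}*u_2*v_2*w_1 = 2*3*3*3 = 54  (running total: 81)
T_{222}*u_2*v_2*w_2 = 1*3*3*-2 = -18  (running total: 63)
S = 63

63


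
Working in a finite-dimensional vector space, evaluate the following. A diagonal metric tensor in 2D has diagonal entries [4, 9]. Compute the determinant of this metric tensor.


For a diagonal metric, the determinant is the product of diagonal entries.
Diagonal entries: 4, 9
det(g) = 4 * 9 = 36

36


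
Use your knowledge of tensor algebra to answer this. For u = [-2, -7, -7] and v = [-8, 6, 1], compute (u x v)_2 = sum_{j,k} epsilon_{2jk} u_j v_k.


(u x v)_2 = sum_{j,k} epsilon_{2jk} u_j v_k. Only permutations of (1,2,3) contribute; the two non-zero terms are:
eps_{213} u_1 v_3 = -1 * -2 * 1 = 2
eps_{231} u_3 v_1 = 1 * -7 * -8 = 56
(u x v)_2 = 58

58


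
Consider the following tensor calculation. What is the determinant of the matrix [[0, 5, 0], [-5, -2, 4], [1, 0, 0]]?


Expanding along the first row, det(A) = a11*M_11 - a12*M_12 + a13*M_13, where M_1j is the (1,j) minor.
Minor M_11 = -2*0 - 4*0 = 0
Minor M_12 = -5*0 - 4*1 = -4
Minor M_13 = -5*0 - -2*1 = 2
det = 0*(0) - 5*(-4) + 0*(2)
    = 0 - -20 + 0
    = 20

20


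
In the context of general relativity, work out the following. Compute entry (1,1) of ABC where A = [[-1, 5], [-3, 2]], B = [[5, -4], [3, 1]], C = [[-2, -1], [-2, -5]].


(ABC)_{11} = sum_m (AB)_{1m} C_{m1}. First compute row 1 of AB.
(AB)_{11} = -1*5 + 5*3 = 10
(AB)_{12} = -1*-4 + 5*1 = 9
Now contract with column 1 of C:
(AB)_{11} * C_{11} = 10 * -2 = -20
(AB)_{12} * C_{21} = 9 * -2 = -18
(ABC)_{11} = -20 + -18 = -38

-38


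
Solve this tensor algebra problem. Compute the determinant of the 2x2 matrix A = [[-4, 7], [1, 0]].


For a 2x2 matrix [[a, b], [c, d]], det = a*d - b*c.
a = -4, b = 7, c = 1, d = 0
a*d = -4 * 0 = 0
b*c = 7 * 1 = 7
det = 0 - 7 = -7

-7


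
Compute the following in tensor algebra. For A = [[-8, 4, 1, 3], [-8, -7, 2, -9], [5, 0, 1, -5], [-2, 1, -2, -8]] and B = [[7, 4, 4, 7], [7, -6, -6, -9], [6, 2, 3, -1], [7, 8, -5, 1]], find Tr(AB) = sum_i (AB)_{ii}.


Tr(AB) = sum_i (AB)_{ii} where (AB)_{ii} = sum_k A_{ik} B_{ki}.
(AB)_{11} = -8*7 + 4*7 + 1*6 + 3*7 = -1
(AB)_{22} = -8*4 + -7*-6 + 2*2 + -9*8 = -58
(AB)_{33} = 5*4 + 0*-6 + 1*3 + -5*-5 = 48
(AB)_{44} = -2*7 + 1*-9 + -2*-1 + -8*1 = -29
Tr(AB) = -1 + -58 + 48 + -29 = -40

-40


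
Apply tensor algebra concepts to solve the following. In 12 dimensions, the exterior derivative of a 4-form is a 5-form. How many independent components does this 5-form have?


The exterior derivative of a p-form is a (p+1)-form.
Its number of independent components is C(n, p+1).
n = 12, p+1 = 5
C(12, 5) = 792

792


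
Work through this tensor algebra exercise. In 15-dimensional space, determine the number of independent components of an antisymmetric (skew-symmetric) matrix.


An antisymmetric rank-2 tensor satisfies A_{ij} = -A_{ji}, so diagonal entries are zero.
The independent components are the upper-triangular entries: C(n, 2) = n(n-1)/2.
n = 15
C(15, 2) = 15 * 14 / 2 = 210 / 2 = 105

105


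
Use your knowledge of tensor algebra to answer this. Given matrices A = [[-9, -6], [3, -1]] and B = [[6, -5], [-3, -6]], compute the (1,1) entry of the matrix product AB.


(AB)_{ij} = sum_k A_{ik} B_{kj}.
For i=1, j=1:
A_{11} * B_{11} = -9 * 6 = -54
A_{12} * B_{21} = -6 * -3 = 18
Sum = -54 + 18 = -36

-36


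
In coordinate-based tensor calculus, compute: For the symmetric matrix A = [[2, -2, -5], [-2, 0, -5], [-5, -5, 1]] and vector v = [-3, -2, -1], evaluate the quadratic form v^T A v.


First compute Av:
(Av)_1 = 2*-3 + -2*-2 + -5*-1 = 3
(Av)_2 = -2*-3 + 0*-2 + -5*-1 = 11
(Av)_3 = -5*-3 + -5*-2 + 1*-1 = 24
Av = [3, 11, 24]
Then v^T (Av) = -3*3 + -2*11 + -1*24
= -9 + -22 + -24 = -55

-55


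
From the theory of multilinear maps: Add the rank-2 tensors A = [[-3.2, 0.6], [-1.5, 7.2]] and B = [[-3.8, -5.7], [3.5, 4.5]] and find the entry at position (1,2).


Tensor addition is component-wise: (A + B)_{ij} = A_{ij} + B_{ij}.
A_{12} = 0.6
B_{12} = -5.7
(A + B)_{12} = 0.6 + -5.7 = -5.1

-5.1


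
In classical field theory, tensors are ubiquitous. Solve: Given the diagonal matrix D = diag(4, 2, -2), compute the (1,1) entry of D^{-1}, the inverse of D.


For a diagonal matrix, the inverse has entries (D^{-1})_{ii} = 1/d_{ii}.
The diagonal entries are: d_{11} = 4, d_{22} = 2, d_{33} = -2
We need (D^{-1})_{11} = 1/d_{11} = 1/4 = 1/4

1/4


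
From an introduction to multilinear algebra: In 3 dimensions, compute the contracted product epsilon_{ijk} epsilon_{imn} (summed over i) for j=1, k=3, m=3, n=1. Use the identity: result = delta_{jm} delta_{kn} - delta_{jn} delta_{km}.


Using the identity: epsilon_{ijk} epsilon_{imn} = delta_{jm} delta_{kn} - delta_{jn} delta_{km}.
delta_{13} = 0
delta_{31} = 0
delta_{11} = 1
delta_{33} = 1
Result = 0 * 0 - 1 * 1 = 0 - 1 = -1

-1


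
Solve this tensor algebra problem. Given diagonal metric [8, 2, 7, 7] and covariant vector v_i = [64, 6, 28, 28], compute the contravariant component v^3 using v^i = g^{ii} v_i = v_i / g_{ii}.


To raise an index with a diagonal metric: v^i = v_i / g_{ii}.
For index 3: v_3 = 28, g_{33} = 7
v^3 = 28 / 7 = 4

4


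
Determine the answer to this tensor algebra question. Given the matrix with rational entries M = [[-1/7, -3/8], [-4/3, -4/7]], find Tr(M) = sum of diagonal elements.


The trace is the sum of diagonal entries.
Diagonal: M[1,1] = -1/7, M[2,2] = -4/7
Tr(M) = -1/7 + -4/7
Computing step by step:
After adding M[1,1]: -1/7
After adding M[2,2]: -5/7
Tr(M) = -5/7

-5/7


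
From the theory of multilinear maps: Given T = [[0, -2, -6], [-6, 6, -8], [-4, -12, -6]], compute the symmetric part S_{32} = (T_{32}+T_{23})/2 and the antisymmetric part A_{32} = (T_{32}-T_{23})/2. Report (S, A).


T_{32} = -12
T_{23} = -8
S_{32} = (-12 + -8)/2 = -20/2 = -10
A_{32} = (-12 - -8)/2 = -4/2 = -2
Check: S + A = -10 + -2 = -12 = T_{32}.

(-10, -2)


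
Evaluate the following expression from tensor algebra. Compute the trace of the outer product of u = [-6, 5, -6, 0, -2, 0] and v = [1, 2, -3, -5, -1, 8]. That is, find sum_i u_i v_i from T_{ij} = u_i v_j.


The outer product gives T_{ij} = u_i v_j.
The trace (contraction) is Tr(T) = sum_i T_{ii} = sum_i u_i v_i.
Diagonal entries:
T_{11} = u_1 * v_1 = -6 * 1 = -6
T_{22} = u_2 * v_2 = 5 * 2 = 10
T_{33} = u_3 * v_3 = -6 * -3 = 18
T_{44} = u_4 * v_4 = 0 * -5 = 0
T_{55} = u_5 * v_5 = -2 * -1 = 2
T_{66} = u_6 * v_6 = 0 * 8 = 0
Tr(T) = -6 + 10 + 18 + 0 + 2 + 0 = 24

24


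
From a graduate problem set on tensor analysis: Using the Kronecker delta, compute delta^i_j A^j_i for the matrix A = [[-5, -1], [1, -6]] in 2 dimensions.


The contraction (trace) of a rank-2 tensor is the sum of its diagonal elements.
Diagonal entries: A[1,1] = -5, A[2,2] = -6
Tr(A) = -5 + -6 = -11

-11


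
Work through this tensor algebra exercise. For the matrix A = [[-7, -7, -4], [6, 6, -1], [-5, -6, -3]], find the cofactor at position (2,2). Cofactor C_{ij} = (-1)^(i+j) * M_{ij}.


To find cofactor C_{22}, delete row 2 and column 2.
The resulting 2x2 submatrix is: [[-7, -4], [-5, -3]]
Minor M_{22} = -7*-3 - -4*-5
  = 21 - 20 = 1
Sign = (-1)^(2+2) = (-1)^4 = 1
Cofactor C_{22} = 1 * 1 = 1

1


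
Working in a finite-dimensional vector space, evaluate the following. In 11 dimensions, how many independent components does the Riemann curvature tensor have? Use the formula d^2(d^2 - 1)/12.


The Riemann tensor in d dimensions has d^2(d^2 - 1)/12 independent components.
d = 11, so d^2 = 121
d^2 - 1 = 120
d^2(d^2 - 1) = 121 * 120 = 14520
Divide by 12: 14520 / 12 = 1210

1210


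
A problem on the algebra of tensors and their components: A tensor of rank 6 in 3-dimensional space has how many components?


The number of components of a rank-r tensor in d dimensions is d^r.
Here d = 3 and r = 6.
3^6 = 729

729


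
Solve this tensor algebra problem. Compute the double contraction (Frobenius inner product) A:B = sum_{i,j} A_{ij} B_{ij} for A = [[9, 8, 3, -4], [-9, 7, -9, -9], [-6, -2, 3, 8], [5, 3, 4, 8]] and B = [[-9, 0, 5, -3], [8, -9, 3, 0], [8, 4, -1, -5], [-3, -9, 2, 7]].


A:B = sum over all i,j of A_{ij} * B_{ij}.
Row 1: 9*-9=-81, 8*0=0, 3*5=15, -4*-3=12 => row sum = -54
Row 2: -9*8=-72, 7*-9=-63, -9*3=-27, -9*0=0 => row sum = -162
Row 3: -6*8=-48, -2*4=-8, 3*-1=-3, 8*-5=-40 => row sum = -99
Row 4: 5*-3=-15, 3*-9=-27, 4*2=8, 8*7=56 => row sum = 22
Total = -54 + -162 + -99 + 22 = -293

-293


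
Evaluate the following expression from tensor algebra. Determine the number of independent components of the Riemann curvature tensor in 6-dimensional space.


The Riemann tensor in d dimensions has d^2(d^2 - 1)/12 independent components.
d = 6, so d^2 = 36
d^2 - 1 = 35
d^2(d^2 - 1) = 36 * 35 = 1260
Divide by 12: 1260 / 12 = 105

105


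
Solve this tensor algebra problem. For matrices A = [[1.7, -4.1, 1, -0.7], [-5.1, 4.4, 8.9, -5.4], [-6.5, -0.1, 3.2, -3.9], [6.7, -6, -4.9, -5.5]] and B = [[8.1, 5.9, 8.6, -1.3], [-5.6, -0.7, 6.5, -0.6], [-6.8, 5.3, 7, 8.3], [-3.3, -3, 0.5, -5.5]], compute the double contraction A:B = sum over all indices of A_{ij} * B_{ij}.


A:B = sum over all i,j of A_{ij} * B_{ij}.
Row 1: 1.7*8.1=13.77, -4.1*5.9=-24.19, 1*8.6=8.6, -0.7*-1.3=0.91 => row sum = -0.91
Row 2: -5.1*-5.6=28.56, 4.4*-0.7=-3.08, 8.9*6.5=57.85, -5.4*-0.6=3.24 => row sum = 86.57
Row 3: -6.5*-6.8=44.2, -0.1*5.3=-0.53, 3.2*7=22.4, -3.9*8.3=-32.37 => row sum = 33.7
Row 4: 6.7*-3.3=-22.11, -6*-3=18, -4.9*0.5=-2.45, -5.5*-5.5=30.25 => row sum = 23.69
Total = -0.91 + 86.57 + 33.7 + 23.69 = 143.05

143.05


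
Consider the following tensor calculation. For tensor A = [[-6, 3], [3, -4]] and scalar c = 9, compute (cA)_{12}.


Scalar multiplication: (cA)_{ij} = c * A_{ij}.
c = 9
A_{12} = 3
(cA)_{12} = 9 * 3 = 27

27


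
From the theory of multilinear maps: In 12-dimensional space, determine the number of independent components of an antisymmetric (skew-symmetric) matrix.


An antisymmetric rank-2 tensor satisfies A_{ij} = -A_{ji}, so diagonal entries are zero.
The independent components are the upper-triangular entries: C(n, 2) = n(n-1)/2.
n = 12
C(12, 2) = 12 * 11 / 2 = 132 / 2 = 66

66


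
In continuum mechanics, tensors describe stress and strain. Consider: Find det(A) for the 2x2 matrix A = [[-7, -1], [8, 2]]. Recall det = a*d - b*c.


For a 2x2 matrix [[a, b], [c, d]], det = a*d - b*c.
a = -7, b = -1, c = 8, d = 2
a*d = -7 * 2 = -14
b*c = -1 * 8 = -8
det = -14 - -8 = -6

-6


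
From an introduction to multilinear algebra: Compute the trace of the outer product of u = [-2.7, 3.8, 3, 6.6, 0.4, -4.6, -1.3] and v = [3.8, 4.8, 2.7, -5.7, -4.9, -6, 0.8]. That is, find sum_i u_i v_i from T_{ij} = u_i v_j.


The outer product gives T_{ij} = u_i v_j.
The trace (contraction) is Tr(T) = sum_i T_{ii} = sum_i u_i v_i.
Diagonal entries:
T_{11} = u_1 * v_1 = -2.7 * 3.8 = -10.26
T_{22} = u_2 * v_2 = 3.8 * 4.8 = 18.24
T_{33} = u_3 * v_3 = 3 * 2.7 = 8.1
T_{44} = u_4 * v_4 = 6.6 * -5.7 = -37.62
T_{55} = u_5 * v_5 = 0.4 * -4.9 = -1.96
T_{66} = u_6 * v_6 = -4.6 * -6 = 27.6
T_{77} = u_7 * v_7 = -1.3 * 0.8 = -1.04
Tr(T) = -10.26 + 18.24 + 8.1 + -37.62 + -1.96 + 27.6 + -1.04 = 3.06

3.06


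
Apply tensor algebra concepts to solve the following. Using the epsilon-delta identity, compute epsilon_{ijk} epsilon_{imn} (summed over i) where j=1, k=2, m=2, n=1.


Using the identity: epsilon_{ijk} epsilon_{imn} = delta_{jm} delta_{kn} - delta_{jn} delta_{km}.
delta_{12} = 0
delta_{21} = 0
delta_{11} = 1
delta_{22} = 1
Result = 0 * 0 - 1 * 1 = 0 - 1 = -1

-1


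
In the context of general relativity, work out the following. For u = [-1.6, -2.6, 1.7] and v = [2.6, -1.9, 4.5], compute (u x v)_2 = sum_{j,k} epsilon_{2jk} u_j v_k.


(u x v)_2 = sum_{j,k} epsilon_{2jk} u_j v_k. Only permutations of (1,2,3) contribute; the two non-zero terms are:
eps_{213} u_1 v_3 = -1 * -1.6 * 4.5 = 7.2
eps_{231} u_3 v_1 = 1 * 1.7 * 2.6 = 4.42
(u x v)_2 = 11.62

11.62


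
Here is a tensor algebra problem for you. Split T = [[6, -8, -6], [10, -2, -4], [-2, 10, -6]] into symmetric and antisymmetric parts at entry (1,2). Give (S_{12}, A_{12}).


T_{12} = -8
T_{21} = 10
S_{12} = (-8 + 10)/2 = 2/2 = 1
A_{12} = (-8 - 10)/2 = -18/2 = -9
Check: S + A = 1 + -9 = -8 = T_{12}.

(1, -9)


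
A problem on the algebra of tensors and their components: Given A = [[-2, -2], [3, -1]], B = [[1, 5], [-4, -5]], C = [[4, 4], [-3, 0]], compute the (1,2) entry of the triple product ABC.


(ABC)_{12} = sum_m (AB)_{1m} C_{m2}. First compute row 1 of AB.
(AB)_{11} = -2*1 + -2*-4 = 6
(AB)_{12} = -2*5 + -2*-5 = 0
Now contract with column 2 of C:
(AB)_{11} * C_{12} = 6 * 4 = 24
(AB)_{12} * C_{22} = 0 * 0 = 0
(ABC)_{12} = 24 + 0 = 24

24


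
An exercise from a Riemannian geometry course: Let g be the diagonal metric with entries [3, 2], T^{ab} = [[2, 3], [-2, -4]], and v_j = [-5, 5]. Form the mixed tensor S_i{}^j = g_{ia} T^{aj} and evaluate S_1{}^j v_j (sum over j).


Step 1: lower the first index. For a diagonal metric, g_{ia} T^{aj} = g_{ii} T^{ij} (no sum on i).
g_{11} = 3
S_1{}^1 = 3 * T^{11} = 3 * 2 = 6
S_1{}^2 = 3 * T^{12} = 3 * 3 = 9
Step 2: contract S_1{}^j with v_j.
S_1{}^1 * v_1 = 6 * -5 = -30
S_1{}^2 * v_2 = 9 * 5 = 45
Result = -30 + 45 = 15

15


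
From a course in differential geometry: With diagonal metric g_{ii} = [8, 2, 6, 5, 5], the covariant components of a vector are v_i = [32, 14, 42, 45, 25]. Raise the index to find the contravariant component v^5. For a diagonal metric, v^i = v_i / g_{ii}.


To raise an index with a diagonal metric: v^i = v_i / g_{ii}.
For index 5: v_5 = 25, g_{55} = 5
v^5 = 25 / 5 = 5

5


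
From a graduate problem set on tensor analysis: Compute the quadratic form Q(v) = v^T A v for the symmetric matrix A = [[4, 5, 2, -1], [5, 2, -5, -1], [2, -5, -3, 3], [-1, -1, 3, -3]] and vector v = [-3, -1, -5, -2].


First compute Av:
(Av)_1 = 4*-3 + 5*-1 + 2*-5 + -1*-2 = -25
(Av)_2 = 5*-3 + 2*-1 + -5*-5 + -1*-2 = 10
(Av)_3 = 2*-3 + -5*-1 + -3*-5 + 3*-2 = 8
(Av)_4 = -1*-3 + -1*-1 + 3*-5 + -3*-2 = -5
Av = [-25, 10, 8, -5]
Then v^T (Av) = -3*-25 + -1*10 + -5*8 + -2*-5
= 75 + -10 + -40 + 10 = 35

35


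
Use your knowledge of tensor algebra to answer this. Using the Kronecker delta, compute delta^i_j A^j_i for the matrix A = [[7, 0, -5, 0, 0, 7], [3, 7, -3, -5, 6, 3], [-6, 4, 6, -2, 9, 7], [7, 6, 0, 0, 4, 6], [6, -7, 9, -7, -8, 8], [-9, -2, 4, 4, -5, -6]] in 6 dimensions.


The contraction (trace) of a rank-2 tensor is the sum of its diagonal elements.
Diagonal entries: A[1,1] = 7, A[2,2] = 7, A[3,3] = 6, A[4,4] = 0, A[5,5] = -8, A[6,6] = -6
Tr(A) = 7 + 7 + 6 + 0 + -8 + -6 = 6

6


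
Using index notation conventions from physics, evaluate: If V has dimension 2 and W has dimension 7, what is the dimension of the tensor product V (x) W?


The dimension of a tensor product is the product of dimensions.
dim(V) = 2, dim(W) = 7
dim(V (x) W) = 2 * 7 = 14

14


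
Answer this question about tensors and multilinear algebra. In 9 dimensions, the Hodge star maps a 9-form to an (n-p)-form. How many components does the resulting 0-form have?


The Hodge dual of a p-form on an n-dimensional manifold is an (n-p)-form.
n = 9, p = 9, so dual degree = 9 - 9 = 0
The number of components is C(n, n-p) = C(9, 0) = 1

1


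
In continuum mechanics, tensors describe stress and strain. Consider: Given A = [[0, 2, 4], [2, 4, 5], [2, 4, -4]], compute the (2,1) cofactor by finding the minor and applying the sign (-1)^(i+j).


To find cofactor C_{21}, delete row 2 and column 1.
The resulting 2x2 submatrix is: [[2, 4], [4, -4]]
Minor M_{21} = 2*-4 - 4*4
  = -8 - 16 = -24
Sign = (-1)^(2+1) = (-1)^3 = -1
Cofactor C_{21} = -1 * -24 = 24

24


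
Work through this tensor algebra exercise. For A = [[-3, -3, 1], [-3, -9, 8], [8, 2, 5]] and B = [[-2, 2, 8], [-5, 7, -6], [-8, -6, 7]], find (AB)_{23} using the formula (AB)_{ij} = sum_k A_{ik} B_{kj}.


(AB)_{ij} = sum_k A_{ik} B_{kj}.
For i=2, j=3:
A_{21} * B_{13} = -3 * 8 = -24
A_{22} * B_{23} = -9 * -6 = 54
A_{23} * B_{33} = 8 * 7 = 56
Sum = -24 + 54 + 56 = 86

86


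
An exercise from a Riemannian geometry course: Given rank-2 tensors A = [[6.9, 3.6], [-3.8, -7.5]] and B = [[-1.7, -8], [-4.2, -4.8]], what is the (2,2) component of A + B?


Tensor addition is component-wise: (A + B)_{ij} = A_{ij} + B_{ij}.
A_{22} = -7.5
B_{22} = -4.8
(A + B)_{22} = -7.5 + -4.8 = -12.3

-12.3


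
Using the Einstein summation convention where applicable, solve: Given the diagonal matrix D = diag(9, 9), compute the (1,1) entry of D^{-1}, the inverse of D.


For a diagonal matrix, the inverse has entries (D^{-1})_{ii} = 1/d_{ii}.
The diagonal entries are: d_{11} = 9, d_{22} = 9
We need (D^{-1})_{11} = 1/d_{11} = 1/9 = 1/9

1/9


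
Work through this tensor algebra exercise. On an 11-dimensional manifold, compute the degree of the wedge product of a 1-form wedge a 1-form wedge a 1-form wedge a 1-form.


The degree of a wedge product is the sum of the degrees of the individual forms.
Degrees: 1, 1, 1, 1
Total degree = 1 + 1 + 1 + 1 = 4

4


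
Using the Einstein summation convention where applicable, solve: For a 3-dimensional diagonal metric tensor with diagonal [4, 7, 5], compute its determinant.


For a diagonal metric, the determinant is the product of diagonal entries.
Diagonal entries: 4, 7, 5
det(g) = 4 * 7 * 5 = 140

140


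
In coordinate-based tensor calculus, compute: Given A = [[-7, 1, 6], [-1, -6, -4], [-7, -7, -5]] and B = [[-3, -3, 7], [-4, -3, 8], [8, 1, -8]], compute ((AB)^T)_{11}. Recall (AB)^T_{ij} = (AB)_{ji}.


(AB)^T_{ij} = (AB)_{ji} = sum_k A_{jk} B_{ki}.
For i=1, j=1 we need (AB)_{11}:
A_{11} * B_{11} = -7 * -3 = 21
A_{12} * B_{21} = 1 * -4 = -4
A_{13} * B_{31} = 6 * 8 = 48
Sum = 21 + -4 + 48 = 65

65


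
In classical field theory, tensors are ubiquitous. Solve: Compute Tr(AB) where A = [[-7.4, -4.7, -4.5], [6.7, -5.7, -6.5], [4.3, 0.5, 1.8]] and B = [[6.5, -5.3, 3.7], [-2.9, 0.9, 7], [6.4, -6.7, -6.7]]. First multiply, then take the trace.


Tr(AB) = sum_i (AB)_{ii} where (AB)_{ii} = sum_k A_{ik} B_{ki}.
(AB)_{11} = -7.4*6.5 + -4.7*-2.9 + -4.5*6.4 = -63.27
(AB)_{22} = 6.7*-5.3 + -5.7*0.9 + -6.5*-6.7 = 2.91
(AB)_{33} = 4.3*3.7 + 0.5*7 + 1.8*-6.7 = 7.35
Tr(AB) = -63.27 + 2.91 + 7.35 = -53.01

-53.01


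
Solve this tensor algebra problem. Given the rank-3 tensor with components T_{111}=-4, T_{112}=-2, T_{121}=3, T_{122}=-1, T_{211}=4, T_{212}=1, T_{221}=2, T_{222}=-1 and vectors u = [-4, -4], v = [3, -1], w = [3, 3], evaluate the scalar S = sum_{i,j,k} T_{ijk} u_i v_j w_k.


S = sum over i,j,k of T_{ijk} u_i v_j w_k. Expanding all 8 terms:
T_{111}*u_1*v_1*w_1 = -4*-4*3*3 = 144  (running total: 144)
T_{112}*u_1*v_1*w_2 = -2*-4*3*3 = 72  (running total: 216)
T_{121}*u_1*v_2*w_1 = 3*-4*-1*3 = 36  (running total: 252)
T_{122}*u_1*v_2*w_2 = -1*-4*-1*3 = -12  (running total: 240)
T_{211}*u_2*v_1*w_1 = 4*-4*3*3 = -144  (running total: 96)
T_{212}*u_2*v_1*w_2 = 1*-4*3*3 = -36  (running total: 60)
T_{221}*u_2*v_2*w_1 = 2*-4*-1*3 = 24  (running total: 84)
T_{222}*u_2*v_2*w_2 = -1*-4*-1*3 = -12  (running total: 72)
S = 72

72


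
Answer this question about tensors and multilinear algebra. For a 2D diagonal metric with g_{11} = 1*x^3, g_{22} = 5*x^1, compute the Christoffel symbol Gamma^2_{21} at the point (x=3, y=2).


For a diagonal metric, Gamma^k_{ij} = (1/2) g^{kk} (dg_{ik}/dx_j + dg_{jk}/dx_i - dg_{ij}/dx_k).
The metric is diagonal, so g_{ab} = 0 for a != b.
At the given point: g_{11} = 27, g_{22} = 15
g^{22} = 1/15
dg_{22}/dx_1 = dg_{22}/dx_1 = 5
dg_{12}/dx_2 = 0 (off-diagonal)
dg_{21}/dx_2 = 0 (off-diagonal)
Numerator = 5 + 0 - 0 = 5
Gamma^2_{21} = 5 / (2 * 15) = 1/6

1/6


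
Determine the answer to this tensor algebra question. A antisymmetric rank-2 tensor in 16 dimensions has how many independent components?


A antisymmetric rank-2 tensor in d dimensions has d(d-1)/2 independent components.
d = 16
d(d-1)/2 = 16 * 15 / 2 = 240 / 2 = 120

120


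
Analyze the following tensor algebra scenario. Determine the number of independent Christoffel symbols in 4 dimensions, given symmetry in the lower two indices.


Christoffel symbols Gamma^k_{ij} are symmetric in i,j, so there are d * d(d+1)/2 independent symbols.
d = 4
d(d+1)/2 = 4 * 5 / 2 = 10
Total = 4 * 10 = 40

40


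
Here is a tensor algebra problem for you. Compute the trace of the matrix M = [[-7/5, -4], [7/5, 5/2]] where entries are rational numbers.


The trace is the sum of diagonal entries.
Diagonal: M[1,1] = -7/5, M[2,2] = 5/2
Tr(M) = -7/5 + 5/2
Computing step by step:
After adding M[1,1]: -7/5
After adding M[2,2]: 11/10
Tr(M) = 11/10

11/10


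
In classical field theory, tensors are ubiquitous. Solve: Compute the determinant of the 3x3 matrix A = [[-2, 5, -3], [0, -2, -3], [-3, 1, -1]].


Expanding along the first row, det(A) = a11*M_11 - a12*M_12 + a13*M_13, where M_1j is the (1,j) minor.
Minor M_11 = -2*-1 - -3*1 = 5
Minor M_12 = 0*-1 - -3*-3 = -9
Minor M_13 = 0*1 - -2*-3 = -6
det = -2*(5) - 5*(-9) + -3*(-6)
    = -10 - -45 + 18
    = 53

53


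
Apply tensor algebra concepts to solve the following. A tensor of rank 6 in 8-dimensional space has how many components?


The number of components of a rank-r tensor in d dimensions is d^r.
Here d = 8 and r = 6.
8^6 = 262144

262144


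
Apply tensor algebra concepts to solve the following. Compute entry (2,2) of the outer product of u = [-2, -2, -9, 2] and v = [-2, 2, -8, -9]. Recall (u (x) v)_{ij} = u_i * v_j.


The outer product entry T_{ij} = u_i * v_j.
We need i=2, j=2.
u_2 = -2, v_2 = 2
T_{2,2} = -2 * 2 = -4

-4


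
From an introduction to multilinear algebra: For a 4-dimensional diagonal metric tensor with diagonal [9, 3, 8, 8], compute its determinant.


For a diagonal metric, the determinant is the product of diagonal entries.
Diagonal entries: 9, 3, 8, 8
det(g) = 9 * 3 * 8 * 8 = 1728

1728


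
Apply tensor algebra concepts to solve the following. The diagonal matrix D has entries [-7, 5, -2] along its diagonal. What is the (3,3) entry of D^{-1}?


For a diagonal matrix, the inverse has entries (D^{-1})_{ii} = 1/d_{ii}.
The diagonal entries are: d_{11} = -7, d_{22} = 5, d_{33} = -2
We need (D^{-1})_{33} = 1/d_{33} = 1/-2 = -1/2

-1/2


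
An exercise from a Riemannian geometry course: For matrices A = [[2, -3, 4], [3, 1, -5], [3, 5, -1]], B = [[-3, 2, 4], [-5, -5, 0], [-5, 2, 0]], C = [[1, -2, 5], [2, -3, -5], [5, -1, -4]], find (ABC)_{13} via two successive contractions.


(ABC)_{13} = sum_m (AB)_{1m} C_{m3}. First compute row 1 of AB.
(AB)_{11} = 2*-3 + -3*-5 + 4*-5 = -11
(AB)_{12} = 2*2 + -3*-5 + 4*2 = 27
(AB)_{13} = 2*4 + -3*0 + 4*0 = 8
Now contract with column 3 of C:
(AB)_{11} * C_{13} = -11 * 5 = -55
(AB)_{12} * C_{23} = 27 * -5 = -135
(AB)_{13} * C_{33} = 8 * -4 = -32
(ABC)_{13} = -55 + -135 + -32 = -222

-222


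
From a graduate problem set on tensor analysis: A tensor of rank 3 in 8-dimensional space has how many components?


The number of components of a rank-r tensor in d dimensions is d^r.
Here d = 8 and r = 3.
8^3 = 512

512


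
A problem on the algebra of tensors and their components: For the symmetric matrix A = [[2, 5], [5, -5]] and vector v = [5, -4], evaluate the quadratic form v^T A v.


First compute Av:
(Av)_1 = 2*5 + 5*-4 = -10
(Av)_2 = 5*5 + -5*-4 = 45
Av = [-10, 45]
Then v^T (Av) = 5*-10 + -4*45
= -50 + -180 = -230

-230


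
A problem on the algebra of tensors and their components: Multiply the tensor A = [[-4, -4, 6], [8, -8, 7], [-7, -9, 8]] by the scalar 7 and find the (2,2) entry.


Scalar multiplication: (cA)_{ij} = c * A_{ij}.
c = 7
A_{22} = -8
(cA)_{22} = 7 * -8 = -56

-56
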